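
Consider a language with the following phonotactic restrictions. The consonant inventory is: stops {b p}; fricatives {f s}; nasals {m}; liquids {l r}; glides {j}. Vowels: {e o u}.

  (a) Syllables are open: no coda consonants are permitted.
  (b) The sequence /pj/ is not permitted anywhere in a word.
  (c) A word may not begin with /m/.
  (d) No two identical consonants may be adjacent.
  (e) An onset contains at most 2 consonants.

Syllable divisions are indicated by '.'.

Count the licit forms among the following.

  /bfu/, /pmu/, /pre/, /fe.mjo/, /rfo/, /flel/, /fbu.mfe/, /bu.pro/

/bfu/ — σ1 onset /bf/ (2C), coda /∅/ ok → licit
/pmu/ — σ1 onset /pm/ (2C), coda /∅/ ok → licit
/pre/ — σ1 onset /pr/ (2C), coda /∅/ ok → licit
/fe.mjo/ — σ1 onset /f/, coda /∅/ ok; σ2 onset /mj/ (2C), coda /∅/ ok → licit
/rfo/ — σ1 onset /rf/ (2C), coda /∅/ ok → licit
/flel/ — violates constraint (a): syllable 1 coda /l/ has 1 consonant (> 0) → illicit
/fbu.mfe/ — σ1 onset /fb/ (2C), coda /∅/ ok; σ2 onset /mf/ (2C), coda /∅/ ok → licit
/bu.pro/ — σ1 onset /b/, coda /∅/ ok; σ2 onset /pr/ (2C), coda /∅/ ok → licit
Licit: /bfu/, /pmu/, /pre/, /fe.mjo/, /rfo/, /fbu.mfe/, /bu.pro/ → 7.

7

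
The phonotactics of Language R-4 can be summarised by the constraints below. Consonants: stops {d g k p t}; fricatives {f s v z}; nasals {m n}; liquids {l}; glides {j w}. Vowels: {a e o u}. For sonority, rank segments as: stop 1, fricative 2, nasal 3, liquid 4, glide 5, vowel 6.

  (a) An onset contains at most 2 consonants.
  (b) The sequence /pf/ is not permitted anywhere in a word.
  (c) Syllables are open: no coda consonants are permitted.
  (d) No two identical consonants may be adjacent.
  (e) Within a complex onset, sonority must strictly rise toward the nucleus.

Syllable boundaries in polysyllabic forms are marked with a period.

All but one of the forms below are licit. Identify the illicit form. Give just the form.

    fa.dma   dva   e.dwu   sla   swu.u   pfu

fa.dma — σ1 onset /f/, coda /∅/ ok; σ2 onset /dm/ (1→3 rises), coda /∅/ ok → licit
dva — σ1 onset /dv/ (1→2 rises), coda /∅/ ok → licit
e.dwu — σ1 onset /∅/, coda /∅/ ok; σ2 onset /dw/ (1→5 rises), coda /∅/ ok → licit
sla — σ1 onset /sl/ (2→4 rises), coda /∅/ ok → licit
swu.u — σ1 onset /sw/ (2→5 rises), coda /∅/ ok; σ2 onset /∅/, coda /∅/ ok → licit
pfu — violates constraint (b): contains banned sequence /pf/ → illicit

pfu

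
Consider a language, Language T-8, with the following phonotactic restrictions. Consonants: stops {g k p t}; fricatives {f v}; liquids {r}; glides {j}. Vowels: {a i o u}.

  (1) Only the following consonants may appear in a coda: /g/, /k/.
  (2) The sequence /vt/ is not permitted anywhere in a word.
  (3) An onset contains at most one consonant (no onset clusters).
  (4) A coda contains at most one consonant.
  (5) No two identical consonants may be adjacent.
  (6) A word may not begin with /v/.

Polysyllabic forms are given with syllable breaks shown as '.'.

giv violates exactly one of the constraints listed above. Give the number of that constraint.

1

giv: syllable 1 coda contains /v/, which is not a licensed coda consonant.
This is a violation of constraint 1: "Only the following consonants may appear in a coda: /g/, /k/."
The remaining constraints (2, 3, 4, 5, 6) are satisfied.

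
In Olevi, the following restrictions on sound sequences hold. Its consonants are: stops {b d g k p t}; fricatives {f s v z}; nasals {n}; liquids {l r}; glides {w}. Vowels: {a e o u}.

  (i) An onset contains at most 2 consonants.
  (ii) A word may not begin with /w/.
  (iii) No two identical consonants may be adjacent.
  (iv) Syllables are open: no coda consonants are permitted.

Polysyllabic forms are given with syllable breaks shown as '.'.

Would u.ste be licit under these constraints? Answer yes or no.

yes

u.ste — σ1 onset /∅/, coda /∅/ ok; σ2 onset /st/ (2C), coda /∅/ ok → licit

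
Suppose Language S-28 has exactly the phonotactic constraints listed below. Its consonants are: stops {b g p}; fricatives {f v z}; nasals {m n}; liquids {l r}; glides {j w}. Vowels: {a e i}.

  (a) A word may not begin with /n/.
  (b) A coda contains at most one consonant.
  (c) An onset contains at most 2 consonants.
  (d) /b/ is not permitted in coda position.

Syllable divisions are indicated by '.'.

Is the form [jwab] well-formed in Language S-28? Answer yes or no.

[jwab] — violates constraint (d): syllable 1 coda contains /b/ → ill-formed

no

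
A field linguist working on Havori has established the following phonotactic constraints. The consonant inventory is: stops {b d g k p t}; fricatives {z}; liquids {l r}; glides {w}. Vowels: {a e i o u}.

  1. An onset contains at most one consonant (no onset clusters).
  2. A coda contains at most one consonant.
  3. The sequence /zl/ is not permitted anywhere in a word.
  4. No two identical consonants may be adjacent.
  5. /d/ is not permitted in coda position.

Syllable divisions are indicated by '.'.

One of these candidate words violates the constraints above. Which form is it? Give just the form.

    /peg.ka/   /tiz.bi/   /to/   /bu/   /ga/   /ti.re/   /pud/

/peg.ka/ — σ1 onset /p/, coda /g/ ok; σ2 onset /k/, coda /∅/ ok → well-formed
/tiz.bi/ — σ1 onset /t/, coda /z/ ok; σ2 onset /b/, coda /∅/ ok → well-formed
/to/ — σ1 onset /t/, coda /∅/ ok → well-formed
/bu/ — σ1 onset /b/, coda /∅/ ok → well-formed
/ga/ — σ1 onset /g/, coda /∅/ ok → well-formed
/ti.re/ — σ1 onset /t/, coda /∅/ ok; σ2 onset /r/, coda /∅/ ok → well-formed
/pud/ — violates constraint 5: syllable 1 coda contains /d/ → ill-formed

/pud/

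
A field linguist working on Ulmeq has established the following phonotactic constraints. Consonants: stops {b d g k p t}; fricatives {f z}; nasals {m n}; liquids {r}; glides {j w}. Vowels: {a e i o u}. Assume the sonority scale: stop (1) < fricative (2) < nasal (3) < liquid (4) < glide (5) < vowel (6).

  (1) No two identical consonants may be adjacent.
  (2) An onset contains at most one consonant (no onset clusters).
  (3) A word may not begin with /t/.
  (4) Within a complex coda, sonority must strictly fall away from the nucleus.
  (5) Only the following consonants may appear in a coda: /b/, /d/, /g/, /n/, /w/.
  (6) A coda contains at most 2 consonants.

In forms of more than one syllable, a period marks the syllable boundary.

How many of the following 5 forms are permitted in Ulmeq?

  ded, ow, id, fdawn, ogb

3

ded — σ1 onset /d/, coda /d/ ok → permitted
ow — σ1 onset /∅/, coda /w/ ok → permitted
id — σ1 onset /∅/, coda /d/ ok → permitted
fdawn — violates constraint 2: syllable 1 onset /fd/ has 2 consonants (> 1) → not permitted
ogb — violates constraint 4: syllable 1 coda /gb/: /g/ (stop, 1) → /b/ (stop, 1) does not fall → not permitted
Permitted: ded, ow, id → 3.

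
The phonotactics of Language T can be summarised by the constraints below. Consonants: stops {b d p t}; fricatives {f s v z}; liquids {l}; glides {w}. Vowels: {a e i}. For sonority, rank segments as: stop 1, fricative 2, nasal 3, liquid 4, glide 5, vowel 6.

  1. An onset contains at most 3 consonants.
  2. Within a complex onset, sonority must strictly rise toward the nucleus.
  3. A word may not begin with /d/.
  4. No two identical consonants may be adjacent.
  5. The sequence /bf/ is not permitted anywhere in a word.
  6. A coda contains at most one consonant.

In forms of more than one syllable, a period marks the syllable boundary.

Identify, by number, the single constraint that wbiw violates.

wbiw: syllable 1 onset /wb/: /w/ (glide, 5) → /b/ (stop, 1) does not rise.
This is a violation of constraint 2: "Within a complex onset, sonority must strictly rise toward the nucleus."
The remaining constraints (1, 3, 4, 5, 6) are satisfied.

2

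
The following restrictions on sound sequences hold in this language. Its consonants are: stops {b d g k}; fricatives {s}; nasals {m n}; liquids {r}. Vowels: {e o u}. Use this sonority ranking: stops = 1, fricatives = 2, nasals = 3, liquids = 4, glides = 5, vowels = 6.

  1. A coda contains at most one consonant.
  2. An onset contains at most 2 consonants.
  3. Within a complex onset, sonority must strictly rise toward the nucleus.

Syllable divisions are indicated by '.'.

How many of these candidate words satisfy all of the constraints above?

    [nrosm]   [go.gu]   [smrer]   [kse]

2

[nrosm] — violates constraint 1: syllable 1 coda /sm/ has 2 consonants (> 1) → illicit
[go.gu] — σ1 onset /g/, coda /∅/ ok; σ2 onset /g/, coda /∅/ ok → licit
[smrer] — violates constraint 2: syllable 1 onset /smr/ has 3 consonants (> 2) → illicit
[kse] — σ1 onset /ks/ (1→2 rises), coda /∅/ ok → licit
Licit: [go.gu], [kse] → 2.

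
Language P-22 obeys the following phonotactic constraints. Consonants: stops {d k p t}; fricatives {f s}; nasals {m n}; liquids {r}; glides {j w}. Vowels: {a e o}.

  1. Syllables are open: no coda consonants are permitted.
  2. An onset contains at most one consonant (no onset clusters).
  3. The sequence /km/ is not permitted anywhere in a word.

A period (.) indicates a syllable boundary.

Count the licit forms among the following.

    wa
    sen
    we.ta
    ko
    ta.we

wa — σ1 onset /w/, coda /∅/ ok → licit
sen — violates constraint 1: syllable 1 coda /n/ has 1 consonant (> 0) → illicit
we.ta — σ1 onset /w/, coda /∅/ ok; σ2 onset /t/, coda /∅/ ok → licit
ko — σ1 onset /k/, coda /∅/ ok → licit
ta.we — σ1 onset /t/, coda /∅/ ok; σ2 onset /w/, coda /∅/ ok → licit
Licit: wa, we.ta, ko, ta.we → 4.

4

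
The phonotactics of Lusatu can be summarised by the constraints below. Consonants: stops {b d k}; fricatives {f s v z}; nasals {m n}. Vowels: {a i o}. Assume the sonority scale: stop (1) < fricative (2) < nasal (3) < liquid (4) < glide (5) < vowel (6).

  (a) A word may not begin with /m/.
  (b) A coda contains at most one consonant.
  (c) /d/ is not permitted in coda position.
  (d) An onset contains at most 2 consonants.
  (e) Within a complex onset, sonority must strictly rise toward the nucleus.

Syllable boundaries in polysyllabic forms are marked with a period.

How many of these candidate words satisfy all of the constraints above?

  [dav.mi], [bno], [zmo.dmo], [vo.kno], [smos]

5

[dav.mi] — σ1 onset /d/, coda /v/ ok; σ2 onset /m/, coda /∅/ ok → permitted
[bno] — σ1 onset /bn/ (1→3 rises), coda /∅/ ok → permitted
[zmo.dmo] — σ1 onset /zm/ (2→3 rises), coda /∅/ ok; σ2 onset /dm/ (1→3 rises), coda /∅/ ok → permitted
[vo.kno] — σ1 onset /v/, coda /∅/ ok; σ2 onset /kn/ (1→3 rises), coda /∅/ ok → permitted
[smos] — σ1 onset /sm/ (2→3 rises), coda /s/ ok → permitted
Permitted: [dav.mi], [bno], [zmo.dmo], [vo.kno], [smos] → 5.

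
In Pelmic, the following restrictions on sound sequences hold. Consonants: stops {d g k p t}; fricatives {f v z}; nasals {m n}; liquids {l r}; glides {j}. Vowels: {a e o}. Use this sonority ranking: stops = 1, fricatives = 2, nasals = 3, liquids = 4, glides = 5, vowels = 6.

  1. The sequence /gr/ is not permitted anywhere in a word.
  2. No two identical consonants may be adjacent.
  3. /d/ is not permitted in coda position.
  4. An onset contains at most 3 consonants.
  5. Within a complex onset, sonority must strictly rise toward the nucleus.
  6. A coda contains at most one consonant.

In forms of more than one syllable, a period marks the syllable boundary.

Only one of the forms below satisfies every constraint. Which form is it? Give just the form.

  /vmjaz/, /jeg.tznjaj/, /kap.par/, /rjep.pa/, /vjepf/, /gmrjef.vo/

/vmjaz/

/vmjaz/ — σ1 onset /vmj/ (2→3→5 rises), coda /z/ ok → phonotactically legal
/jeg.tznjaj/ — violates constraint 4: syllable 2 onset /tznj/ has 4 consonants (> 3) → phonotactically illegal
/kap.par/ — violates constraint 2: adjacent identical consonants /pp/ → phonotactically illegal
/rjep.pa/ — violates constraint 2: adjacent identical consonants /pp/ → phonotactically illegal
/vjepf/ — violates constraint 6: syllable 1 coda /pf/ has 2 consonants (> 1) → phonotactically illegal
/gmrjef.vo/ — violates constraint 4: syllable 1 onset /gmrj/ has 4 consonants (> 3) → phonotactically illegal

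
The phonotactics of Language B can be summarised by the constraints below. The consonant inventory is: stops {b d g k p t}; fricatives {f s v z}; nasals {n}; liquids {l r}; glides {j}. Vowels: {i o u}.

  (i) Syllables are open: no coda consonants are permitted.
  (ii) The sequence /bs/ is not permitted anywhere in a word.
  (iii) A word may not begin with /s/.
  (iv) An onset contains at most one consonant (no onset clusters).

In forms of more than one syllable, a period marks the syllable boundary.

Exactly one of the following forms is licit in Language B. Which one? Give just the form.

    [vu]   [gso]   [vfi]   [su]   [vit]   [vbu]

[vu] — σ1 onset /v/, coda /∅/ ok → licit
[gso] — violates constraint (iv): syllable 1 onset /gs/ has 2 consonants (> 1) → illicit
[vfi] — violates constraint (iv): syllable 1 onset /vf/ has 2 consonants (> 1) → illicit
[su] — violates constraint (iii): word begins with /s/ → illicit
[vit] — violates constraint (i): syllable 1 coda /t/ has 1 consonant (> 0) → illicit
[vbu] — violates constraint (iv): syllable 1 onset /vb/ has 2 consonants (> 1) → illicit

[vu]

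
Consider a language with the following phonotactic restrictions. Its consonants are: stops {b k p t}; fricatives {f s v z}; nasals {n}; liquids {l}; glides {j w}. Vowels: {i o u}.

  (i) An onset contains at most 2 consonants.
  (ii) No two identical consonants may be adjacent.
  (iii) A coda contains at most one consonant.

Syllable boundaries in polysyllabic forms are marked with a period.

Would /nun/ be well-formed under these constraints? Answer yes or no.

/nun/ — σ1 onset /n/, coda /n/ ok → well-formed

yes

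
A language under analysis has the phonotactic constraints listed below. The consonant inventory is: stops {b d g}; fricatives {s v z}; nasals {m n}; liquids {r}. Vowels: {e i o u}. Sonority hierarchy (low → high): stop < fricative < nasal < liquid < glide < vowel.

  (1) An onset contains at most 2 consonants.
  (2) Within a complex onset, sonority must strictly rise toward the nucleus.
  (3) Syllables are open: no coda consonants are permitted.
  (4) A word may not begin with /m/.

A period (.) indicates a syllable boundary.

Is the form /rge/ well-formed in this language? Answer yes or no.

no

/rge/ — violates constraint 2: syllable 1 onset /rg/: /r/ (liquid, 4) → /g/ (stop, 1) does not rise → ill-formed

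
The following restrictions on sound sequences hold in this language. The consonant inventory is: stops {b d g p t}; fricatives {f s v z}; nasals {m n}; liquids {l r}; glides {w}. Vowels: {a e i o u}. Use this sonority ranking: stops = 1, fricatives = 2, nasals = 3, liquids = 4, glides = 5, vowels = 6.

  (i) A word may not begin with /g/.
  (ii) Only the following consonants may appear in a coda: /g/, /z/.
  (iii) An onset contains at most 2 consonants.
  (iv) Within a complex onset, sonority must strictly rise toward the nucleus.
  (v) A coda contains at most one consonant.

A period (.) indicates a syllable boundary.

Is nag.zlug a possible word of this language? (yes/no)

nag.zlug — σ1 onset /n/, coda /g/ ok; σ2 onset /zl/ (2→4 rises), coda /g/ ok → phonotactically legal

yes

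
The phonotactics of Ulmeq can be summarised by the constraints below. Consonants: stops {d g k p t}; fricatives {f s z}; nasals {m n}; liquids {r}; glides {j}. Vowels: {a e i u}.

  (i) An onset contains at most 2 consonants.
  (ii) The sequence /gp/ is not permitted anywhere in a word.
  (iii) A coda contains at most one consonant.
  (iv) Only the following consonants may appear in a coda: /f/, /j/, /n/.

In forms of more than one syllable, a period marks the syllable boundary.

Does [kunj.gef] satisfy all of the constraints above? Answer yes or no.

[kunj.gef] — violates constraint (iii): syllable 1 coda /nj/ has 2 consonants (> 1) → not permitted

no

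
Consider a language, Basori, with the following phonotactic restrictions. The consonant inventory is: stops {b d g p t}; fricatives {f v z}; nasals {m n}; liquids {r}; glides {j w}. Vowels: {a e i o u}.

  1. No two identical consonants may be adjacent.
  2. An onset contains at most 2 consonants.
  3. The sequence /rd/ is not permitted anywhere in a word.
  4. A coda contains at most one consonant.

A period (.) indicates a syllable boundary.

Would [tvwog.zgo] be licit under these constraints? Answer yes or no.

no

[tvwog.zgo] — violates constraint 2: syllable 1 onset /tvw/ has 3 consonants (> 2) → illicit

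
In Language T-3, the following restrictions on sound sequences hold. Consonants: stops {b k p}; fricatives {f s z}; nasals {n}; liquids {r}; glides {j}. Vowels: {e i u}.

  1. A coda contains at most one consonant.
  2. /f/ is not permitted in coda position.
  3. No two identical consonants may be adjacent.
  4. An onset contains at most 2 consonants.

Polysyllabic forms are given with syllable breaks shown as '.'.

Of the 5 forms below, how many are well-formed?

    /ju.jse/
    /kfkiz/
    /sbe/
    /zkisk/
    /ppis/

2

/ju.jse/ — σ1 onset /j/, coda /∅/ ok; σ2 onset /js/ (2C), coda /∅/ ok → well-formed
/kfkiz/ — violates constraint 4: syllable 1 onset /kfk/ has 3 consonants (> 2) → ill-formed
/sbe/ — σ1 onset /sb/ (2C), coda /∅/ ok → well-formed
/zkisk/ — violates constraint 1: syllable 1 coda /sk/ has 2 consonants (> 1) → ill-formed
/ppis/ — violates constraint 3: adjacent identical consonants /pp/ → ill-formed
Well-formed: /ju.jse/, /sbe/ → 2.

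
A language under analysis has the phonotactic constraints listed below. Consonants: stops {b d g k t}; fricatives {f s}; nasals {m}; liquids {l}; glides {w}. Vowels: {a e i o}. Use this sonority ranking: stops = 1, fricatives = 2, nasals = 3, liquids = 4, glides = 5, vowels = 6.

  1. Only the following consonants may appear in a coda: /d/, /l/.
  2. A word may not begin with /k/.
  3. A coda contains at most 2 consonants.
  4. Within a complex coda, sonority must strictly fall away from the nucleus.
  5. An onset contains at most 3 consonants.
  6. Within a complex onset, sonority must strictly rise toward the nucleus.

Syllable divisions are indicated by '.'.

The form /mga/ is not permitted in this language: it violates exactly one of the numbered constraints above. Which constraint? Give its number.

6

/mga/: syllable 1 onset /mg/: /m/ (nasal, 3) → /g/ (stop, 1) does not rise.
This is a violation of constraint 6: "Within a complex onset, sonority must strictly rise toward the nucleus."
The remaining constraints (1, 2, 3, 4, 5) are satisfied.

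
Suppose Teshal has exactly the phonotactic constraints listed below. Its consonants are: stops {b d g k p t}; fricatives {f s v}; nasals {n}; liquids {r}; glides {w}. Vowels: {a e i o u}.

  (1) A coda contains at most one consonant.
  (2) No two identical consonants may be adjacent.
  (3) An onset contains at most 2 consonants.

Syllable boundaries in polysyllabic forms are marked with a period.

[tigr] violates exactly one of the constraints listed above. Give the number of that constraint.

1

[tigr]: syllable 1 coda /gr/ has 2 consonants (> 1).
This is a violation of constraint 1: "A coda contains at most one consonant."
The remaining constraints (2, 3) are satisfied.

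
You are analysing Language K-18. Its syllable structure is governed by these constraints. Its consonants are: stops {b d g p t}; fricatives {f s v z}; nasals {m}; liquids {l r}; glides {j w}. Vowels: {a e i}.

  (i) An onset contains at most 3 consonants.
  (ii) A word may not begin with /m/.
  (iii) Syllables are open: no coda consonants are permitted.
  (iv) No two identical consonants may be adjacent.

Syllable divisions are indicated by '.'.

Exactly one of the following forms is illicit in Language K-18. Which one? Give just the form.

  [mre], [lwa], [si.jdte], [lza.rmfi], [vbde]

[mre] — violates constraint (ii): word begins with /m/ → illicit
[lwa] — σ1 onset /lw/ (2C), coda /∅/ ok → licit
[si.jdte] — σ1 onset /s/, coda /∅/ ok; σ2 onset /jdt/ (3C), coda /∅/ ok → licit
[lza.rmfi] — σ1 onset /lz/ (2C), coda /∅/ ok; σ2 onset /rmf/ (3C), coda /∅/ ok → licit
[vbde] — σ1 onset /vbd/ (3C), coda /∅/ ok → licit

[mre]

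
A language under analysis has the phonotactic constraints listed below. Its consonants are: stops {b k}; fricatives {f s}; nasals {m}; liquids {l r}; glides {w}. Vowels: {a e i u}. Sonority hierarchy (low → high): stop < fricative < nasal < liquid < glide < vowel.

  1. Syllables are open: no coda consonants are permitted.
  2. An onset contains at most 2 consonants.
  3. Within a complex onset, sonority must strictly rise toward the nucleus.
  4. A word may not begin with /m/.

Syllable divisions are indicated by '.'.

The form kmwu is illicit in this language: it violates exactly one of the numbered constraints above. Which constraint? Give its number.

2

kmwu: syllable 1 onset /kmw/ has 3 consonants (> 2).
This is a violation of constraint 2: "An onset contains at most 2 consonants."
The remaining constraints (1, 3, 4) are satisfied.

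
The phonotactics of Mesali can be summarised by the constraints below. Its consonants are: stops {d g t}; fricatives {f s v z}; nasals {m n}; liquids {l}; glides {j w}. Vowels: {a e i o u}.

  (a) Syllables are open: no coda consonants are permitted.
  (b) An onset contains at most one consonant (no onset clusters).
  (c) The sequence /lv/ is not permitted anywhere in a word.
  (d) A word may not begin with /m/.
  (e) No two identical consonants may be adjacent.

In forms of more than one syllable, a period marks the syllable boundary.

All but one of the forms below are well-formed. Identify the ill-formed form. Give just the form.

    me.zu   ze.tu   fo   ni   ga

me.zu — violates constraint (d): word begins with /m/ → ill-formed
ze.tu — σ1 onset /z/, coda /∅/ ok; σ2 onset /t/, coda /∅/ ok → well-formed
fo — σ1 onset /f/, coda /∅/ ok → well-formed
ni — σ1 onset /n/, coda /∅/ ok → well-formed
ga — σ1 onset /g/, coda /∅/ ok → well-formed

me.zu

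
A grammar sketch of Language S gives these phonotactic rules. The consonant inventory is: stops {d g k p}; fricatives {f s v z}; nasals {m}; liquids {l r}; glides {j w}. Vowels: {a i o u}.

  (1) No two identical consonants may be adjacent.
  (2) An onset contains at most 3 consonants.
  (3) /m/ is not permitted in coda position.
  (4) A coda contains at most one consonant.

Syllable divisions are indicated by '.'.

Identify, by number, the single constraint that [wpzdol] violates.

2

[wpzdol]: syllable 1 onset /wpzd/ has 4 consonants (> 3).
This is a violation of constraint 2: "An onset contains at most 3 consonants."
The remaining constraints (1, 3, 4) are satisfied.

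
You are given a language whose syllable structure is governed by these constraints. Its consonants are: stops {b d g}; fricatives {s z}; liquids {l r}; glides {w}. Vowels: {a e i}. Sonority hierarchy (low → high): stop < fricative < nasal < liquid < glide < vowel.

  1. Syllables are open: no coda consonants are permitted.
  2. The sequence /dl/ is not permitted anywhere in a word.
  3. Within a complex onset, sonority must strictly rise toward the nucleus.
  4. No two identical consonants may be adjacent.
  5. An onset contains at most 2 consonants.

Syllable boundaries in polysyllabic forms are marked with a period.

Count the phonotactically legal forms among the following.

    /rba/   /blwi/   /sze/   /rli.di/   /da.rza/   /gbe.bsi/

0

/rba/ — violates constraint 3: syllable 1 onset /rb/: /r/ (liquid, 4) → /b/ (stop, 1) does not rise → phonotactically illegal
/blwi/ — violates constraint 5: syllable 1 onset /blw/ has 3 consonants (> 2) → phonotactically illegal
/sze/ — violates constraint 3: syllable 1 onset /sz/: /s/ (fricative, 2) → /z/ (fricative, 2) does not rise → phonotactically illegal
/rli.di/ — violates constraint 3: syllable 1 onset /rl/: /r/ (liquid, 4) → /l/ (liquid, 4) does not rise → phonotactically illegal
/da.rza/ — violates constraint 3: syllable 2 onset /rz/: /r/ (liquid, 4) → /z/ (fricative, 2) does not rise → phonotactically illegal
/gbe.bsi/ — violates constraint 3: syllable 1 onset /gb/: /g/ (stop, 1) → /b/ (stop, 1) does not rise → phonotactically illegal
No form is phonotactically legal → 0.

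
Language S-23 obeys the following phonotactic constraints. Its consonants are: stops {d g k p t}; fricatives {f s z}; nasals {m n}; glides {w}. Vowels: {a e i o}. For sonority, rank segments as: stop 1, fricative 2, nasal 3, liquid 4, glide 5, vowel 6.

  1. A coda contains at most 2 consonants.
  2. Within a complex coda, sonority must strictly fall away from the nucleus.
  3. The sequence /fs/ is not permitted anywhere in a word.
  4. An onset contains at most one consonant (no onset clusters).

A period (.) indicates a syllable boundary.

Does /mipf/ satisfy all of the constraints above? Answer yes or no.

no

/mipf/ — violates constraint 2: syllable 1 coda /pf/: /p/ (stop, 1) → /f/ (fricative, 2) does not fall → illicit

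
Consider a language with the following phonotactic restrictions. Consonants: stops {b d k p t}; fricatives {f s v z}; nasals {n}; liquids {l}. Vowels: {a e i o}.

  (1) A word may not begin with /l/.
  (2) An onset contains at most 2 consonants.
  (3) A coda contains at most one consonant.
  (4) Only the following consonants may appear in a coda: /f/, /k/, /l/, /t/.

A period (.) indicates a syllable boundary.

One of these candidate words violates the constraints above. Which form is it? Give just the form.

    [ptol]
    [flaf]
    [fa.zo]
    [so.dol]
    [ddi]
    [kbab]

[ptol] — σ1 onset /pt/ (2C), coda /l/ ok → permitted
[flaf] — σ1 onset /fl/ (2C), coda /f/ ok → permitted
[fa.zo] — σ1 onset /f/, coda /∅/ ok; σ2 onset /z/, coda /∅/ ok → permitted
[so.dol] — σ1 onset /s/, coda /∅/ ok; σ2 onset /d/, coda /l/ ok → permitted
[ddi] — σ1 onset /dd/ (2C), coda /∅/ ok → permitted
[kbab] — violates constraint 4: syllable 1 coda contains /b/, which is not a licensed coda consonant → not permitted

[kbab]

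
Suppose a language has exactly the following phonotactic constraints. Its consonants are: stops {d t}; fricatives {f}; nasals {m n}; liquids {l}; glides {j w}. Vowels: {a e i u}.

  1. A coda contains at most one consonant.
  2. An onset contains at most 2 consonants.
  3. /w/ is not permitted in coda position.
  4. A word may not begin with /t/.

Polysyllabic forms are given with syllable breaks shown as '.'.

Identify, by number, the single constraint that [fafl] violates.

1

[fafl]: syllable 1 coda /fl/ has 2 consonants (> 1).
This is a violation of constraint 1: "A coda contains at most one consonant."
The remaining constraints (2, 3, 4) are satisfied.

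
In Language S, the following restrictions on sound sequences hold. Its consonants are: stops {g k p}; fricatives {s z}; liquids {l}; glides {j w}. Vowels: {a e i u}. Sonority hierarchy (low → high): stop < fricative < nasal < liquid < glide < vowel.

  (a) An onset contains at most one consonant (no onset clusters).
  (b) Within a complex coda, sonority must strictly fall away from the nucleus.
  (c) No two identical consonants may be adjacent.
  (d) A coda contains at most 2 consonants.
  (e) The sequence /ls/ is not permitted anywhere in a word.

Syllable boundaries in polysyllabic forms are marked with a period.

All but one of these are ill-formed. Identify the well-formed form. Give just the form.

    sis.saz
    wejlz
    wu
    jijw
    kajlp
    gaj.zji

wu

sis.saz — violates constraint (c): adjacent identical consonants /ss/ → ill-formed
wejlz — violates constraint (d): syllable 1 coda /jlz/ has 3 consonants (> 2) → ill-formed
wu — σ1 onset /w/, coda /∅/ ok → well-formed
jijw — violates constraint (b): syllable 1 coda /jw/: /j/ (glide, 5) → /w/ (glide, 5) does not fall → ill-formed
kajlp — violates constraint (d): syllable 1 coda /jlp/ has 3 consonants (> 2) → ill-formed
gaj.zji — violates constraint (a): syllable 2 onset /zj/ has 2 consonants (> 1) → ill-formed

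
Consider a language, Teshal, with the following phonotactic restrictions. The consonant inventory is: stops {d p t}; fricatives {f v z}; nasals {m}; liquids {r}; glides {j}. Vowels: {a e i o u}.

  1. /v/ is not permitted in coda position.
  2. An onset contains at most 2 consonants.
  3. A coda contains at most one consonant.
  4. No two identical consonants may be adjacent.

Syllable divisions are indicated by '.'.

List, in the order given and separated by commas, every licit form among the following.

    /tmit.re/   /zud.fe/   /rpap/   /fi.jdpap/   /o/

/tmit.re/ — σ1 onset /tm/ (2C), coda /t/ ok; σ2 onset /r/, coda /∅/ ok → licit
/zud.fe/ — σ1 onset /z/, coda /d/ ok; σ2 onset /f/, coda /∅/ ok → licit
/rpap/ — σ1 onset /rp/ (2C), coda /p/ ok → licit
/fi.jdpap/ — violates constraint 2: syllable 2 onset /jdp/ has 3 consonants (> 2) → illicit
/o/ — σ1 onset /∅/, coda /∅/ ok → licit

/tmit.re/, /zud.fe/, /rpap/, /o/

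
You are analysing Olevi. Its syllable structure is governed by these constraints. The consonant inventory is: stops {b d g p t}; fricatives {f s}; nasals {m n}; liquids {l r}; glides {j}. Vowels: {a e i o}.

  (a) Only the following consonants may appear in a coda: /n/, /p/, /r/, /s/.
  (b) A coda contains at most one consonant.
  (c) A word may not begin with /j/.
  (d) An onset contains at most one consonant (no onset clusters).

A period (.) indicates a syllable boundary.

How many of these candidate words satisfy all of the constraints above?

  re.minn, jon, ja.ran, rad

re.minn — violates constraint (b): syllable 2 coda /nn/ has 2 consonants (> 1) → illicit
jon — violates constraint (c): word begins with /j/ → illicit
ja.ran — violates constraint (c): word begins with /j/ → illicit
rad — violates constraint (a): syllable 1 coda contains /d/, which is not a licensed coda consonant → illicit
No form is licit → 0.

0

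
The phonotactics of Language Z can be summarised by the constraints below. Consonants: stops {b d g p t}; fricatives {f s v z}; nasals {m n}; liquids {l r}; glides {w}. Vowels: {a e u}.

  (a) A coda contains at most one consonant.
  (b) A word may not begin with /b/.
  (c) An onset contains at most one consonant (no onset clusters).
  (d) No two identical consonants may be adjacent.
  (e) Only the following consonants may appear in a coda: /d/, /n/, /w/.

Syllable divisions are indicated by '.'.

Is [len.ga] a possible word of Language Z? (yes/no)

yes

[len.ga] — σ1 onset /l/, coda /n/ ok; σ2 onset /g/, coda /∅/ ok → well-formed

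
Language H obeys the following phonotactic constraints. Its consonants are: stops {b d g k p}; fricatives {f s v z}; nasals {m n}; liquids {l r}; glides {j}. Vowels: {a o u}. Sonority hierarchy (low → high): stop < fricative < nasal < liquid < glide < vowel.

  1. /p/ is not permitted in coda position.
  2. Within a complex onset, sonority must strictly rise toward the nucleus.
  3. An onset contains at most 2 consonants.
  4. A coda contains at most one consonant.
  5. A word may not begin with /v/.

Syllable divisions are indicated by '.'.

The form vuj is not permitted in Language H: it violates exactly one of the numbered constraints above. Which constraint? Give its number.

5

vuj: word begins with /v/.
This is a violation of constraint 5: "A word may not begin with /v/."
The remaining constraints (1, 2, 3, 4) are satisfied.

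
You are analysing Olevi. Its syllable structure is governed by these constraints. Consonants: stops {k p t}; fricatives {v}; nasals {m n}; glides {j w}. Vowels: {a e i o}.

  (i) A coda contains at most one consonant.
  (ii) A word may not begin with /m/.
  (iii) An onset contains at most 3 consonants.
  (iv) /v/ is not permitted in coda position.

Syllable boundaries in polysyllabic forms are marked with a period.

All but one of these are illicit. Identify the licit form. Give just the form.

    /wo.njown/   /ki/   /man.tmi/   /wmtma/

/ki/

/wo.njown/ — violates constraint (i): syllable 2 coda /wn/ has 2 consonants (> 1) → illicit
/ki/ — σ1 onset /k/, coda /∅/ ok → licit
/man.tmi/ — violates constraint (ii): word begins with /m/ → illicit
/wmtma/ — violates constraint (iii): syllable 1 onset /wmtm/ has 4 consonants (> 3) → illicit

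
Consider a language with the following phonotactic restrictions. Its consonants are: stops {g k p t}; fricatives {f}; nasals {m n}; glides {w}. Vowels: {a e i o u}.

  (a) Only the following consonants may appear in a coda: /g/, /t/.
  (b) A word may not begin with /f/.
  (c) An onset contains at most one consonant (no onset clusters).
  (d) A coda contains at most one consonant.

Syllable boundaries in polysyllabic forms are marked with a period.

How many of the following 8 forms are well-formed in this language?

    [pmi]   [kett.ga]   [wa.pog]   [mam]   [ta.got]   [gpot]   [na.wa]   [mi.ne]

4

[pmi] — violates constraint (c): syllable 1 onset /pm/ has 2 consonants (> 1) → ill-formed
[kett.ga] — violates constraint (d): syllable 1 coda /tt/ has 2 consonants (> 1) → ill-formed
[wa.pog] — σ1 onset /w/, coda /∅/ ok; σ2 onset /p/, coda /g/ ok → well-formed
[mam] — violates constraint (a): syllable 1 coda contains /m/, which is not a licensed coda consonant → ill-formed
[ta.got] — σ1 onset /t/, coda /∅/ ok; σ2 onset /g/, coda /t/ ok → well-formed
[gpot] — violates constraint (c): syllable 1 onset /gp/ has 2 consonants (> 1) → ill-formed
[na.wa] — σ1 onset /n/, coda /∅/ ok; σ2 onset /w/, coda /∅/ ok → well-formed
[mi.ne] — σ1 onset /m/, coda /∅/ ok; σ2 onset /n/, coda /∅/ ok → well-formed
Well-formed: [wa.pog], [ta.got], [na.wa], [mi.ne] → 4.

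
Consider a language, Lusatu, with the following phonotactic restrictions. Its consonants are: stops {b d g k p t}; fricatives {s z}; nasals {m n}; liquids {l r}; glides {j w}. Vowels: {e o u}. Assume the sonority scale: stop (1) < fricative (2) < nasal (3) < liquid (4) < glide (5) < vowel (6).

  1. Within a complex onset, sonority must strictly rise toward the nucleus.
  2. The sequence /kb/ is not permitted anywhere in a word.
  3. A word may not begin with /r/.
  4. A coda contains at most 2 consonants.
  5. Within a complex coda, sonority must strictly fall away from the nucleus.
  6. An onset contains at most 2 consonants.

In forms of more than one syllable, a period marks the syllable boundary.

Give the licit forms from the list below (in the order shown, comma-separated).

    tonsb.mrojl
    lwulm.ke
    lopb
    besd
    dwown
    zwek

lwulm.ke, besd, dwown, zwek

tonsb.mrojl — violates constraint 4: syllable 1 coda /nsb/ has 3 consonants (> 2) → illicit
lwulm.ke — σ1 onset /lw/ (4→5 rises), coda /lm/ (4→3 falls) ok; σ2 onset /k/, coda /∅/ ok → licit
lopb — violates constraint 5: syllable 1 coda /pb/: /p/ (stop, 1) → /b/ (stop, 1) does not fall → illicit
besd — σ1 onset /b/, coda /sd/ (2→1 falls) ok → licit
dwown — σ1 onset /dw/ (1→5 rises), coda /wn/ (5→3 falls) ok → licit
zwek — σ1 onset /zw/ (2→5 rises), coda /k/ ok → licit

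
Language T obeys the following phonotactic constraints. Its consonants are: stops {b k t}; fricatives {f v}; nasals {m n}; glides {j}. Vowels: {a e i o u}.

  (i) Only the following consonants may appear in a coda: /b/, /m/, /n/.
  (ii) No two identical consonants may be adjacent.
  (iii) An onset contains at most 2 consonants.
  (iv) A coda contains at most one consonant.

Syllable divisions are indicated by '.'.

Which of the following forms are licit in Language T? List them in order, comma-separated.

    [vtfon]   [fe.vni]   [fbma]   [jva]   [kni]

[vtfon] — violates constraint (iii): syllable 1 onset /vtf/ has 3 consonants (> 2) → illicit
[fe.vni] — σ1 onset /f/, coda /∅/ ok; σ2 onset /vn/ (2C), coda /∅/ ok → licit
[fbma] — violates constraint (iii): syllable 1 onset /fbm/ has 3 consonants (> 2) → illicit
[jva] — σ1 onset /jv/ (2C), coda /∅/ ok → licit
[kni] — σ1 onset /kn/ (2C), coda /∅/ ok → licit

[fe.vni], [jva], [kni]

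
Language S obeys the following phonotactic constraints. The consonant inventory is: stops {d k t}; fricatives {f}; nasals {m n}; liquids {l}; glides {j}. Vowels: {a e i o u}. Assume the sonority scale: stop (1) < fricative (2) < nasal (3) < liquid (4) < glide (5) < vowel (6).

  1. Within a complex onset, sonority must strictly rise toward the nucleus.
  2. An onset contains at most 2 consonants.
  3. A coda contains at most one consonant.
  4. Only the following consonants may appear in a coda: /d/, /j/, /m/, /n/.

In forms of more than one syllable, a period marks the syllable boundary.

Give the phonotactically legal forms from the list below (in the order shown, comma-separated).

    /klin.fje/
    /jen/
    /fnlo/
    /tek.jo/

/klin.fje/ — σ1 onset /kl/ (1→4 rises), coda /n/ ok; σ2 onset /fj/ (2→5 rises), coda /∅/ ok → phonotactically legal
/jen/ — σ1 onset /j/, coda /n/ ok → phonotactically legal
/fnlo/ — violates constraint 2: syllable 1 onset /fnl/ has 3 consonants (> 2) → phonotactically illegal
/tek.jo/ — violates constraint 4: syllable 1 coda contains /k/, which is not a licensed coda consonant → phonotactically illegal

/klin.fje/, /jen/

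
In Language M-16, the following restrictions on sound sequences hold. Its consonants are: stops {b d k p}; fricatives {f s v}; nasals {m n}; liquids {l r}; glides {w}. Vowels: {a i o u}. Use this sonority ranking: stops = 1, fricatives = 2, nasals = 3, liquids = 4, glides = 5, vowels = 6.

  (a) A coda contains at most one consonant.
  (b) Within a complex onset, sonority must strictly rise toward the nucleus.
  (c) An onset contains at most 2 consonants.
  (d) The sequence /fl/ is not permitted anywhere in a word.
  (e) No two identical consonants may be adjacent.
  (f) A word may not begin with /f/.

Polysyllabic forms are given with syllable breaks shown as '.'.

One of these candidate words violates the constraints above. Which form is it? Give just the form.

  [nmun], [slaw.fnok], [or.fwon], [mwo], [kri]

[nmun] — violates constraint (b): syllable 1 onset /nm/: /n/ (nasal, 3) → /m/ (nasal, 3) does not rise → illicit
[slaw.fnok] — σ1 onset /sl/ (2→4 rises), coda /w/ ok; σ2 onset /fn/ (2→3 rises), coda /k/ ok → licit
[or.fwon] — σ1 onset /∅/, coda /r/ ok; σ2 onset /fw/ (2→5 rises), coda /n/ ok → licit
[mwo] — σ1 onset /mw/ (3→5 rises), coda /∅/ ok → licit
[kri] — σ1 onset /kr/ (1→4 rises), coda /∅/ ok → licit

[nmun]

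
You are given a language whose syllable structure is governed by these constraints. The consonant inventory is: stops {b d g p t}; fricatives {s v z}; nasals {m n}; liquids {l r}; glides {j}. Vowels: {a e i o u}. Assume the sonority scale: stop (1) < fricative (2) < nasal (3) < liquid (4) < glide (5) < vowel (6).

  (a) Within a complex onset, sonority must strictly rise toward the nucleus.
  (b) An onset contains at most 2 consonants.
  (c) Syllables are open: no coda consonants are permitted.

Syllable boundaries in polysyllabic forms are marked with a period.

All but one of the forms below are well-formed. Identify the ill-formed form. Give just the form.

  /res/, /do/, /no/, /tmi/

/res/

/res/ — violates constraint (c): syllable 1 coda /s/ has 1 consonant (> 0) → ill-formed
/do/ — σ1 onset /d/, coda /∅/ ok → well-formed
/no/ — σ1 onset /n/, coda /∅/ ok → well-formed
/tmi/ — σ1 onset /tm/ (1→3 rises), coda /∅/ ok → well-formed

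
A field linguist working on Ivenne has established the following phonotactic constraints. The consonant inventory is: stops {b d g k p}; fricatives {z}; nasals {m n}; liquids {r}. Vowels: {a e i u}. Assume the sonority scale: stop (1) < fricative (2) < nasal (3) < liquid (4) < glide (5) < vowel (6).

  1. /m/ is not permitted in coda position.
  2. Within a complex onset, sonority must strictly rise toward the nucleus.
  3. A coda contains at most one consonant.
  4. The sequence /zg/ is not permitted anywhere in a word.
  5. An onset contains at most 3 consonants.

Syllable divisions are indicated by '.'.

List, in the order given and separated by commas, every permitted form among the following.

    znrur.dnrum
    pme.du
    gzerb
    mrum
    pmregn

znrur.dnrum — violates constraint 1: syllable 2 coda contains /m/ → not permitted
pme.du — σ1 onset /pm/ (1→3 rises), coda /∅/ ok; σ2 onset /d/, coda /∅/ ok → permitted
gzerb — violates constraint 3: syllable 1 coda /rb/ has 2 consonants (> 1) → not permitted
mrum — violates constraint 1: syllable 1 coda contains /m/ → not permitted
pmregn — violates constraint 3: syllable 1 coda /gn/ has 2 consonants (> 1) → not permitted

pme.du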